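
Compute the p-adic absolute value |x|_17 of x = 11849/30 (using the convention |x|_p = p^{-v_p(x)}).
|11849/30|_17 = 1/289

Step 1 — compute v_17(x) by factoring powers of 17 out of the numerator and denominator: v_17(11849/30) = 2. Step 2 — apply |x|_p = p^{-v_p(x)} = 17^{-2} = 1/289.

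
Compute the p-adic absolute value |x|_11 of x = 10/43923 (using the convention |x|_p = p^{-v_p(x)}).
|10/43923|_11 = 14641

Step 1 — compute v_11(x) by factoring powers of 11 out of the numerator and denominator: v_11(10/43923) = -4. Step 2 — apply |x|_p = p^{-v_p(x)} = 11^{4} = 14641.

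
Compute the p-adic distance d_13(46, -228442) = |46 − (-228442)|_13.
d_13(46, -228442) = 1/28561

Step 1 — x − y = 46 − (-228442) = 228488. Step 2 — v_13(228488) = 4 (factor: 228488 = (13^4 · 8); the sign does not affect v_p). Step 3 — |x − y|_13 = 13^{-4} = 1/28561.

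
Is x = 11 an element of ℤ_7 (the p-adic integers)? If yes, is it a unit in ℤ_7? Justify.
x ∈ ℤ_7^× (unit); v_7(x) = 0

ℤ_7 = {x ∈ ℚ_7 : v_7(x) ≥ 0} and ℤ_7^× = {x ∈ ℤ_7 : v_7(x) = 0}. Here v_7(11) = v_7(num) − v_7(den) = 0; compare against these criteria.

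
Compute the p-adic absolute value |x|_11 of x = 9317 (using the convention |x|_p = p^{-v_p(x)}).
|9317|_11 = 1/1331

Step 1 — compute v_11(x) by factoring powers of 11 out of the numerator and denominator: v_11(9317) = 3. Step 2 — apply |x|_p = p^{-v_p(x)} = 11^{-3} = 1/1331.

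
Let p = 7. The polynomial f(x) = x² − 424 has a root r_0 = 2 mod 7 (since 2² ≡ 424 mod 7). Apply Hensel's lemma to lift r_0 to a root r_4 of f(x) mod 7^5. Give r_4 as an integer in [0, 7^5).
r_4 = 10299 (mod 16807)

Hensel's recurrence: r_{i+1} = r_i − f(r_i)·(f′(r_i))^{-1} mod 7^{i+2}, with f′(x) = 2x. Iterate:
  r_0 = 2 (mod 7)
  r_1 = 9 (mod 49)
  r_2 = 9 (mod 343)
  r_3 = 695 (mod 2401)
  r_4 = 10299 (mod 16807)
Final: r_4 = 10299, and one checks f(r_4) ≡ 0 mod 7^5.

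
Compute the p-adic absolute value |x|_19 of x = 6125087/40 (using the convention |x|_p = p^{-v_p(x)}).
|6125087/40|_19 = 1/130321

Step 1 — compute v_19(x) by factoring powers of 19 out of the numerator and denominator: v_19(6125087/40) = 4. Step 2 — apply |x|_p = p^{-v_p(x)} = 19^{-4} = 1/130321.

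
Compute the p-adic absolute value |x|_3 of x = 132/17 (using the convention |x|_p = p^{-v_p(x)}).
|132/17|_3 = 1/3

Step 1 — compute v_3(x) by factoring powers of 3 out of the numerator and denominator: v_3(132/17) = 1. Step 2 — apply |x|_p = p^{-v_p(x)} = 3^{-1} = 1/3.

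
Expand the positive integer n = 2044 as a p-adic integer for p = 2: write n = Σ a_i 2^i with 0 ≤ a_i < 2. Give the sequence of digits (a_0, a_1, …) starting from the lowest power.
(a_0, a_1, …) = (0, 0, 1, 1, 1, 1, 1, 1, 1, 1, 1)

Repeated division by 2 gives the digits low-to-high: 2044 = 1·2^2 + 1·2^3 + 1·2^4 + 1·2^5 + 1·2^6 + 1·2^7 + 1·2^8 + 1·2^9 + 1·2^10. Digit sequence: (0, 0, 1, 1, 1, 1, 1, 1, 1, 1, 1).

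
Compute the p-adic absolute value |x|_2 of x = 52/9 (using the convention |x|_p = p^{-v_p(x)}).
|52/9|_2 = 1/4

Step 1 — compute v_2(x) by factoring powers of 2 out of the numerator and denominator: v_2(52/9) = 2. Step 2 — apply |x|_p = p^{-v_p(x)} = 2^{-2} = 1/4.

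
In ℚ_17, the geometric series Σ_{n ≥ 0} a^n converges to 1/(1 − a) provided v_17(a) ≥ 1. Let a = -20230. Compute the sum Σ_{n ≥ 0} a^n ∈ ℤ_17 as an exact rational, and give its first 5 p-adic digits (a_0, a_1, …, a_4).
Σ a^n = 1/(1 − a) = 1/20231;  first 5 digits = (1, 0, 15, 12, 3)

v_17(a) = 2 ≥ 1, so the series converges in ℤ_17 to 1/(1 − a) = 1/(1 − (-20230)) = 1/20231. Expand this rational in ℤ_17: compute digits iteratively via d_i = x_i mod 17, x_{i+1} = (x_i − d_i)/17. The first 5 digits are (1, 0, 15, 12, 3).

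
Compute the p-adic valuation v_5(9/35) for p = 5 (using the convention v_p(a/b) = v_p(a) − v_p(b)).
v_5(9/35) = -1

Factor powers of 5 from the numerator and denominator of the reduced fraction: 9 = 5^0 · 9 and 35 = 5^1 · 7. Apply v_p(a/b) = v_p(a) − v_p(b): v_5(9/35) = 0 − 1 = -1.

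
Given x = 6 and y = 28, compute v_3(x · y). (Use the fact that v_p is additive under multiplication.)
v_3(168) = 1

v_p(x) = 1 (factor: 6 = 3^1 · 2); v_p(y) = 0 (factor: 28 = 3^0 · 28). Additivity: v_p(xy) = v_p(x) + v_p(y) = 1 + 0 = 1. (Direct check: xy = 168 = 3^1 · (56).)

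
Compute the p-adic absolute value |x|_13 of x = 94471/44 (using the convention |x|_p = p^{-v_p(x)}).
|94471/44|_13 = 1/2197

Step 1 — compute v_13(x) by factoring powers of 13 out of the numerator and denominator: v_13(94471/44) = 3. Step 2 — apply |x|_p = p^{-v_p(x)} = 13^{-3} = 1/2197.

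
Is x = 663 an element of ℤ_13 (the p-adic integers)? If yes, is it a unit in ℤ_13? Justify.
x ∈ ℤ_13 but not a unit; v_13(x) = 1 > 0

ℤ_13 = {x ∈ ℚ_13 : v_13(x) ≥ 0} and ℤ_13^× = {x ∈ ℤ_13 : v_13(x) = 0}. Here v_13(663) = v_13(num) − v_13(den) = 1; compare against these criteria.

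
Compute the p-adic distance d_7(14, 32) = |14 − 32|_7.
d_7(14, 32) = 1

Step 1 — x − y = 14 − 32 = -18. Step 2 — v_7(-18) = 0 (factor: -18 = −(7^0 · 18); the sign does not affect v_p). Step 3 — |x − y|_7 = 7^{0} = 1.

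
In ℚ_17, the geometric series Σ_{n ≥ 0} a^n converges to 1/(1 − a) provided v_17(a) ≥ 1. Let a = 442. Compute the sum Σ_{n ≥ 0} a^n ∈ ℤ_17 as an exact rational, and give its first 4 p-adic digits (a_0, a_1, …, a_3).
Σ a^n = 1/(1 − a) = -1/441;  first 4 digits = (1, 9, 14, 3)

v_17(a) = 1 ≥ 1, so the series converges in ℤ_17 to 1/(1 − a) = 1/(1 − 442) = -1/441. Expand this rational in ℤ_17: compute digits iteratively via d_i = x_i mod 17, x_{i+1} = (x_i − d_i)/17. The first 4 digits are (1, 9, 14, 3).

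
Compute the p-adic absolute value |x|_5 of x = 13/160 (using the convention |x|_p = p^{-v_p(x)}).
|13/160|_5 = 5

Step 1 — compute v_5(x) by factoring powers of 5 out of the numerator and denominator: v_5(13/160) = -1. Step 2 — apply |x|_p = p^{-v_p(x)} = 5^{1} = 5.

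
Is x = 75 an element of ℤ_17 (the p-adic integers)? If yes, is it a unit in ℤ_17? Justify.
x ∈ ℤ_17^× (unit); v_17(x) = 0

ℤ_17 = {x ∈ ℚ_17 : v_17(x) ≥ 0} and ℤ_17^× = {x ∈ ℤ_17 : v_17(x) = 0}. Here v_17(75) = v_17(num) − v_17(den) = 0; compare against these criteria.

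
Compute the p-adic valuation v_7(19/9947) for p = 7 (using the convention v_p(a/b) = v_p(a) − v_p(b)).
v_7(19/9947) = -3

Factor powers of 7 from the numerator and denominator of the reduced fraction: 19 = 7^0 · 19 and 9947 = 7^3 · 29. Apply v_p(a/b) = v_p(a) − v_p(b): v_7(19/9947) = 0 − 3 = -3.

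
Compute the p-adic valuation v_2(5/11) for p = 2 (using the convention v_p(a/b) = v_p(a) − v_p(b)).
v_2(5/11) = 0

Factor powers of 2 from the numerator and denominator of the reduced fraction: 5 = 2^0 · 5 and 11 = 2^0 · 11. Apply v_p(a/b) = v_p(a) − v_p(b): v_2(5/11) = 0 − 0 = 0.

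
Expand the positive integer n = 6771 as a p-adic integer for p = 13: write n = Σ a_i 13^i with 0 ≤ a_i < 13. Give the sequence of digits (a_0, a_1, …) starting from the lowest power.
(a_0, a_1, …) = (11, 0, 1, 3)

Repeated division by 13 gives the digits low-to-high: 6771 = 11 + 1·13^2 + 3·13^3. Digit sequence: (11, 0, 1, 3).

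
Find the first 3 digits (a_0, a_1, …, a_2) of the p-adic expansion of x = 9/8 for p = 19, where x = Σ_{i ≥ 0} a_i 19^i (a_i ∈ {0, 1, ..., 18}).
(a_0, …, a_2) = (13, 16, 11)

v_19(9/8) = 0 (numerator and denominator both coprime to 19), so x ∈ ℤ_19^×. Compute digits iteratively via a_i = x_i mod 19, x_{i+1} = (x_i − a_i)/19, with x_0 = x:
  x_0 = 9/8;  a_0 = 13;  x_1 = (x_0 − 13)/19 = -5/8
  x_1 = -5/8;  a_1 = 16;  x_2 = (x_1 − 16)/19 = -7/8
  x_2 = -7/8;  a_2 = 11;  x_3 = (x_2 − 11)/19 = -5/8
Digits: (13, 16, 11).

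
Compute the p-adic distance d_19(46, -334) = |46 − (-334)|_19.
d_19(46, -334) = 1/19

Step 1 — x − y = 46 − (-334) = 380. Step 2 — v_19(380) = 1 (factor: 380 = (19^1 · 20); the sign does not affect v_p). Step 3 — |x − y|_19 = 19^{-1} = 1/19.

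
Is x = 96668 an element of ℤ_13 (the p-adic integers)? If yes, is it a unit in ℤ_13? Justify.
x ∈ ℤ_13 but not a unit; v_13(x) = 3 > 0

ℤ_13 = {x ∈ ℚ_13 : v_13(x) ≥ 0} and ℤ_13^× = {x ∈ ℤ_13 : v_13(x) = 0}. Here v_13(96668) = v_13(num) − v_13(den) = 3; compare against these criteria.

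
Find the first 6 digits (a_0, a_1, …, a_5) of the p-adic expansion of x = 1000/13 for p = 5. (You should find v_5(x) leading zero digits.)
(a_0, …, a_5) = (0, 0, 0, 1, 3, 4)

v_5(1000/13) = 3, so a_0 = ... = a_2 = 0. Factor out: x = 5^3 · u with u = 8/13 a unit in ℤ_5. Expand u iteratively via a_{v+i} = u_i mod 5, u_{i+1} = (u_i − a_{v+i})/5:
  u_0 = 8/13;  a_3 = 1;  u_1 = (u_0 − 1)/5 = -1/13
  u_1 = -1/13;  a_4 = 3;  u_2 = (u_1 − 3)/5 = -8/13
  u_2 = -8/13;  a_5 = 4;  u_3 = (u_2 − 4)/5 = -12/13
Digits: (0, 0, 0, 1, 3, 4).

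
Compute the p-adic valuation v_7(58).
v_7(58) = 0

v_7(n) is the largest exponent k such that 7^k divides n. Factor out: 58 = 7^0 · 58. (Sign doesn't affect v_p.) So v_7(58) = 0.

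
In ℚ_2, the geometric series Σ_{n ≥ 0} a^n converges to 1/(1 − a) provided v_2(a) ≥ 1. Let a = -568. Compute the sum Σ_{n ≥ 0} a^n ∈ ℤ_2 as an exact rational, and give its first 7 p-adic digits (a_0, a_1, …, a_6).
Σ a^n = 1/(1 − a) = 1/569;  first 7 digits = (1, 0, 0, 1, 0, 0, 0)

v_2(a) = 3 ≥ 1, so the series converges in ℤ_2 to 1/(1 − a) = 1/(1 − (-568)) = 1/569. Expand this rational in ℤ_2: compute digits iteratively via d_i = x_i mod 2, x_{i+1} = (x_i − d_i)/2. The first 7 digits are (1, 0, 0, 1, 0, 0, 0).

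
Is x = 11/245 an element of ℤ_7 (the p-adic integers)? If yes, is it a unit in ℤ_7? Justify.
x ∉ ℤ_7 (v_7(x) = -2 < 0)

ℤ_7 = {x ∈ ℚ_7 : v_7(x) ≥ 0} and ℤ_7^× = {x ∈ ℤ_7 : v_7(x) = 0}. Here v_7(11/245) = v_7(num) − v_7(den) = -2; compare against these criteria.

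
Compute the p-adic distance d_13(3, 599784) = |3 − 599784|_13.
d_13(3, 599784) = 1/28561

Step 1 — x − y = 3 − 599784 = -599781. Step 2 — v_13(-599781) = 4 (factor: -599781 = −(13^4 · 21); the sign does not affect v_p). Step 3 — |x − y|_13 = 13^{-4} = 1/28561.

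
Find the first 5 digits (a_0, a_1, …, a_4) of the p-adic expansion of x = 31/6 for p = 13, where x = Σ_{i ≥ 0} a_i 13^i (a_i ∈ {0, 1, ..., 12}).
(a_0, …, a_4) = (3, 11, 10, 10, 10)

v_13(31/6) = 0 (numerator and denominator both coprime to 13), so x ∈ ℤ_13^×. Compute digits iteratively via a_i = x_i mod 13, x_{i+1} = (x_i − a_i)/13, with x_0 = x:
  x_0 = 31/6;  a_0 = 3;  x_1 = (x_0 − 3)/13 = 1/6
  x_1 = 1/6;  a_1 = 11;  x_2 = (x_1 − 11)/13 = -5/6
  x_2 = -5/6;  a_2 = 10;  x_3 = (x_2 − 10)/13 = -5/6
  x_3 = -5/6;  a_3 = 10;  x_4 = (x_3 − 10)/13 = -5/6
  x_4 = -5/6;  a_4 = 10;  x_5 = (x_4 − 10)/13 = -5/6
Digits: (3, 11, 10, 10, 10).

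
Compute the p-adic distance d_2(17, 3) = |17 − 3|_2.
d_2(17, 3) = 1/2

Step 1 — x − y = 17 − 3 = 14. Step 2 — v_2(14) = 1 (factor: 14 = (2^1 · 7); the sign does not affect v_p). Step 3 — |x − y|_2 = 2^{-1} = 1/2.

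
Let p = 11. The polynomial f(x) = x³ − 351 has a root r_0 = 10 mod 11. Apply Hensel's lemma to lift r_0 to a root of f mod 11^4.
r_3 = 11813 (mod 14641)

Hensel: r_{i+1} = r_i − f(r_i)/f′(r_i) mod 11^{i+2}, where f′(x) = 3x². Iterate:
  r_0 = 10 (mod 11)
  r_1 = 76 (mod 121)
  r_2 = 1165 (mod 1331)
  r_3 = 11813 (mod 14641)
Final: r = 11813 with f(r) ≡ 0 mod 11^4.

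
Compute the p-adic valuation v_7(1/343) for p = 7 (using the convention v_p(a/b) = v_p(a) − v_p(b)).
v_7(1/343) = -3

Factor powers of 7 from the numerator and denominator of the reduced fraction: 1 = 7^0 · 1 and 343 = 7^3 · 1. Apply v_p(a/b) = v_p(a) − v_p(b): v_7(1/343) = 0 − 3 = -3.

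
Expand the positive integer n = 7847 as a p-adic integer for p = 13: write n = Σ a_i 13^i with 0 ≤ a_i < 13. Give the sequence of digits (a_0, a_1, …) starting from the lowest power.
(a_0, a_1, …) = (8, 5, 7, 3)

Repeated division by 13 gives the digits low-to-high: 7847 = 8 + 5·13^1 + 7·13^2 + 3·13^3. Digit sequence: (8, 5, 7, 3).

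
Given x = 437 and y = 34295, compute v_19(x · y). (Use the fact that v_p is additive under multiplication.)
v_19(14986915) = 4

v_p(x) = 1 (factor: 437 = 19^1 · 23); v_p(y) = 3 (factor: 34295 = 19^3 · 5). Additivity: v_p(xy) = v_p(x) + v_p(y) = 1 + 3 = 4. (Direct check: xy = 14986915 = 19^4 · (115).)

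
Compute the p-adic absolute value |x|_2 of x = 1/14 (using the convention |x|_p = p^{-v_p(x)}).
|1/14|_2 = 2

Step 1 — compute v_2(x) by factoring powers of 2 out of the numerator and denominator: v_2(1/14) = -1. Step 2 — apply |x|_p = p^{-v_p(x)} = 2^{1} = 2.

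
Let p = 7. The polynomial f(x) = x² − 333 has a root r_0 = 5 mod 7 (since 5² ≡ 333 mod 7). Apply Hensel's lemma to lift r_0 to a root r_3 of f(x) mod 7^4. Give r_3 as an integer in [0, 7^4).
r_3 = 712 (mod 2401)

Hensel's recurrence: r_{i+1} = r_i − f(r_i)·(f′(r_i))^{-1} mod 7^{i+2}, with f′(x) = 2x. Iterate:
  r_0 = 5 (mod 7)
  r_1 = 26 (mod 49)
  r_2 = 26 (mod 343)
  r_3 = 712 (mod 2401)
Final: r_3 = 712, and one checks f(r_3) ≡ 0 mod 7^4.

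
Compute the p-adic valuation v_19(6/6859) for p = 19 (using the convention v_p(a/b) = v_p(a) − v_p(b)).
v_19(6/6859) = -3

Factor powers of 19 from the numerator and denominator of the reduced fraction: 6 = 19^0 · 6 and 6859 = 19^3 · 1. Apply v_p(a/b) = v_p(a) − v_p(b): v_19(6/6859) = 0 − 3 = -3.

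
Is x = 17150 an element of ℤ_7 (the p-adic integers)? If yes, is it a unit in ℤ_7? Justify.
x ∈ ℤ_7 but not a unit; v_7(x) = 3 > 0

ℤ_7 = {x ∈ ℚ_7 : v_7(x) ≥ 0} and ℤ_7^× = {x ∈ ℤ_7 : v_7(x) = 0}. Here v_7(17150) = v_7(num) − v_7(den) = 3; compare against these criteria.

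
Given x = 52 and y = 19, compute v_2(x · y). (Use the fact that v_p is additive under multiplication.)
v_2(988) = 2

v_p(x) = 2 (factor: 52 = 2^2 · 13); v_p(y) = 0 (factor: 19 = 2^0 · 19). Additivity: v_p(xy) = v_p(x) + v_p(y) = 2 + 0 = 2. (Direct check: xy = 988 = 2^2 · (247).)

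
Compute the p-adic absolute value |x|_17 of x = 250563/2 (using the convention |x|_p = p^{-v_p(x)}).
|250563/2|_17 = 1/83521

Step 1 — compute v_17(x) by factoring powers of 17 out of the numerator and denominator: v_17(250563/2) = 4. Step 2 — apply |x|_p = p^{-v_p(x)} = 17^{-4} = 1/83521.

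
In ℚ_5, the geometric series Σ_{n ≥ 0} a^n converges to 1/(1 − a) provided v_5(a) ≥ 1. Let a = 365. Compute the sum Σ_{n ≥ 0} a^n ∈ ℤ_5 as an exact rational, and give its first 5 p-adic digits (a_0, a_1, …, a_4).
Σ a^n = 1/(1 − a) = -1/364;  first 5 digits = (1, 3, 3, 0, 3)

v_5(a) = 1 ≥ 1, so the series converges in ℤ_5 to 1/(1 − a) = 1/(1 − 365) = -1/364. Expand this rational in ℤ_5: compute digits iteratively via d_i = x_i mod 5, x_{i+1} = (x_i − d_i)/5. The first 5 digits are (1, 3, 3, 0, 3).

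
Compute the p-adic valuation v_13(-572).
v_13(-572) = 1

v_13(n) is the largest exponent k such that 13^k divides n. Factor out: -572 = -13^1 · 44. (Sign doesn't affect v_p.) So v_13(-572) = 1.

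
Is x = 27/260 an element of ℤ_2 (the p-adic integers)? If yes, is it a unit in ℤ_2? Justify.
x ∉ ℤ_2 (v_2(x) = -2 < 0)

ℤ_2 = {x ∈ ℚ_2 : v_2(x) ≥ 0} and ℤ_2^× = {x ∈ ℤ_2 : v_2(x) = 0}. Here v_2(27/260) = v_2(num) − v_2(den) = -2; compare against these criteria.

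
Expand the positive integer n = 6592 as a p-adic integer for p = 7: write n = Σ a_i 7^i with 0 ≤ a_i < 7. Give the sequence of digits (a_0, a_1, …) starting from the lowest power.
(a_0, a_1, …) = (5, 3, 1, 5, 2)

Repeated division by 7 gives the digits low-to-high: 6592 = 5 + 3·7^1 + 1·7^2 + 5·7^3 + 2·7^4. Digit sequence: (5, 3, 1, 5, 2).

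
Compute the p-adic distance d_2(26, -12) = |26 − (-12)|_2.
d_2(26, -12) = 1/2

Step 1 — x − y = 26 − (-12) = 38. Step 2 — v_2(38) = 1 (factor: 38 = (2^1 · 19); the sign does not affect v_p). Step 3 — |x − y|_2 = 2^{-1} = 1/2.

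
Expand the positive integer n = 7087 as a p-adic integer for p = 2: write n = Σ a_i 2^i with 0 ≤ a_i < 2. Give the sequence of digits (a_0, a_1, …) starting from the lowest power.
(a_0, a_1, …) = (1, 1, 1, 1, 0, 1, 0, 1, 1, 1, 0, 1, 1)

Repeated division by 2 gives the digits low-to-high: 7087 = 1 + 1·2^1 + 1·2^2 + 1·2^3 + 1·2^5 + 1·2^7 + 1·2^8 + 1·2^9 + 1·2^11 + 1·2^12. Digit sequence: (1, 1, 1, 1, 0, 1, 0, 1, 1, 1, 0, 1, 1).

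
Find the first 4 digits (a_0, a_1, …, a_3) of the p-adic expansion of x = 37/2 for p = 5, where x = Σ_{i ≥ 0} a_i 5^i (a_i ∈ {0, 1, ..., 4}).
(a_0, …, a_3) = (1, 1, 3, 2)

v_5(37/2) = 0 (numerator and denominator both coprime to 5), so x ∈ ℤ_5^×. Compute digits iteratively via a_i = x_i mod 5, x_{i+1} = (x_i − a_i)/5, with x_0 = x:
  x_0 = 37/2;  a_0 = 1;  x_1 = (x_0 − 1)/5 = 7/2
  x_1 = 7/2;  a_1 = 1;  x_2 = (x_1 − 1)/5 = 1/2
  x_2 = 1/2;  a_2 = 3;  x_3 = (x_2 − 3)/5 = -1/2
  x_3 = -1/2;  a_3 = 2;  x_4 = (x_3 − 2)/5 = -1/2
Digits: (1, 1, 3, 2).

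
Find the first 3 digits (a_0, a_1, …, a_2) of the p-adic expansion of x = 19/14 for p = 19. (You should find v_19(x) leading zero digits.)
(a_0, …, a_2) = (0, 15, 6)

v_19(19/14) = 1, so a_0 = ... = a_0 = 0. Factor out: x = 19^1 · u with u = 1/14 a unit in ℤ_19. Expand u iteratively via a_{v+i} = u_i mod 19, u_{i+1} = (u_i − a_{v+i})/19:
  u_0 = 1/14;  a_1 = 15;  u_1 = (u_0 − 15)/19 = -11/14
  u_1 = -11/14;  a_2 = 6;  u_2 = (u_1 − 6)/19 = -5/14
Digits: (0, 15, 6).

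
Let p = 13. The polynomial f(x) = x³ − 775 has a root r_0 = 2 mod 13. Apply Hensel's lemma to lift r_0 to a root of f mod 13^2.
r_1 = 80 (mod 169)

Hensel: r_{i+1} = r_i − f(r_i)/f′(r_i) mod 13^{i+2}, where f′(x) = 3x². Iterate:
  r_0 = 2 (mod 13)
  r_1 = 80 (mod 169)
Final: r = 80 with f(r) ≡ 0 mod 13^2.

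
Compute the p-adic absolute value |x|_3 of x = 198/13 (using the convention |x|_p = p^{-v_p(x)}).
|198/13|_3 = 1/9

Step 1 — compute v_3(x) by factoring powers of 3 out of the numerator and denominator: v_3(198/13) = 2. Step 2 — apply |x|_p = p^{-v_p(x)} = 3^{-2} = 1/9.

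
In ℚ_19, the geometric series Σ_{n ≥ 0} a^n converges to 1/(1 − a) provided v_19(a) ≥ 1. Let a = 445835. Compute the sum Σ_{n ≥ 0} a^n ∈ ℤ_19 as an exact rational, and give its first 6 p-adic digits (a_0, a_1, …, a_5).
Σ a^n = 1/(1 − a) = -1/445834;  first 6 digits = (1, 0, 0, 8, 3, 0)

v_19(a) = 3 ≥ 1, so the series converges in ℤ_19 to 1/(1 − a) = 1/(1 − 445835) = -1/445834. Expand this rational in ℤ_19: compute digits iteratively via d_i = x_i mod 19, x_{i+1} = (x_i − d_i)/19. The first 6 digits are (1, 0, 0, 8, 3, 0).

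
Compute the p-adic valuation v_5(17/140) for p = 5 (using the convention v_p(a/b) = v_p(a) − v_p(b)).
v_5(17/140) = -1

Factor powers of 5 from the numerator and denominator of the reduced fraction: 17 = 5^0 · 17 and 140 = 5^1 · 28. Apply v_p(a/b) = v_p(a) − v_p(b): v_5(17/140) = 0 − 1 = -1.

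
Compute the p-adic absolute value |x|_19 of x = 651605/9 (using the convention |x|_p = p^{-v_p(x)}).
|651605/9|_19 = 1/130321

Step 1 — compute v_19(x) by factoring powers of 19 out of the numerator and denominator: v_19(651605/9) = 4. Step 2 — apply |x|_p = p^{-v_p(x)} = 19^{-4} = 1/130321.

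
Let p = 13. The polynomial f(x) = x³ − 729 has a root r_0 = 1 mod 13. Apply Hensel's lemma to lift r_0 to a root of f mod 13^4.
r_3 = 17031 (mod 28561)

Hensel: r_{i+1} = r_i − f(r_i)/f′(r_i) mod 13^{i+2}, where f′(x) = 3x². Iterate:
  r_0 = 1 (mod 13)
  r_1 = 131 (mod 169)
  r_2 = 1652 (mod 2197)
  r_3 = 17031 (mod 28561)
Final: r = 17031 with f(r) ≡ 0 mod 13^4.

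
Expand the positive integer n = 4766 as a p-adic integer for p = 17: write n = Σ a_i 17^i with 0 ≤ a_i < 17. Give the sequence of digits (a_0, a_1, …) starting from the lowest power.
(a_0, a_1, …) = (6, 8, 16)

Repeated division by 17 gives the digits low-to-high: 4766 = 6 + 8·17^1 + 16·17^2. Digit sequence: (6, 8, 16).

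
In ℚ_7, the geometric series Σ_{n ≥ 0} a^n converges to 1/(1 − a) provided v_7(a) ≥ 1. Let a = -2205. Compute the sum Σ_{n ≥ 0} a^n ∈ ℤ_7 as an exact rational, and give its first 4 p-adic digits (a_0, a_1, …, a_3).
Σ a^n = 1/(1 − a) = 1/2206;  first 4 digits = (1, 0, 4, 0)

v_7(a) = 2 ≥ 1, so the series converges in ℤ_7 to 1/(1 − a) = 1/(1 − (-2205)) = 1/2206. Expand this rational in ℤ_7: compute digits iteratively via d_i = x_i mod 7, x_{i+1} = (x_i − d_i)/7. The first 4 digits are (1, 0, 4, 0).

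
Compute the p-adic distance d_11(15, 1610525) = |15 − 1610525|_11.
d_11(15, 1610525) = 1/161051

Step 1 — x − y = 15 − 1610525 = -1610510. Step 2 — v_11(-1610510) = 5 (factor: -1610510 = −(11^5 · 10); the sign does not affect v_p). Step 3 — |x − y|_11 = 11^{-5} = 1/161051.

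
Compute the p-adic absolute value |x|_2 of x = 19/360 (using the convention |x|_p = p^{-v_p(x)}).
|19/360|_2 = 8

Step 1 — compute v_2(x) by factoring powers of 2 out of the numerator and denominator: v_2(19/360) = -3. Step 2 — apply |x|_p = p^{-v_p(x)} = 2^{3} = 8.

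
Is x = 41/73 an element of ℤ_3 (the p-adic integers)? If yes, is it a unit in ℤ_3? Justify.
x ∈ ℤ_3^× (unit); v_3(x) = 0

ℤ_3 = {x ∈ ℚ_3 : v_3(x) ≥ 0} and ℤ_3^× = {x ∈ ℤ_3 : v_3(x) = 0}. Here v_3(41/73) = v_3(num) − v_3(den) = 0; compare against these criteria.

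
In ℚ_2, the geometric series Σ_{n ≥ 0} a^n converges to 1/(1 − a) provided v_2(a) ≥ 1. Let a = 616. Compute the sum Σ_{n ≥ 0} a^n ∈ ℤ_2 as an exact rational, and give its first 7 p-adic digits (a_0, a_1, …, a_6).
Σ a^n = 1/(1 − a) = -1/615;  first 7 digits = (1, 0, 0, 1, 0, 1, 0)

v_2(a) = 3 ≥ 1, so the series converges in ℤ_2 to 1/(1 − a) = 1/(1 − 616) = -1/615. Expand this rational in ℤ_2: compute digits iteratively via d_i = x_i mod 2, x_{i+1} = (x_i − d_i)/2. The first 7 digits are (1, 0, 0, 1, 0, 1, 0).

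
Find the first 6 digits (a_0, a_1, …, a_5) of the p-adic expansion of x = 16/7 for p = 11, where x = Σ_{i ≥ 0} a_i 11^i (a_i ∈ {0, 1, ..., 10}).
(a_0, …, a_5) = (7, 9, 7, 4, 9, 7)

v_11(16/7) = 0 (numerator and denominator both coprime to 11), so x ∈ ℤ_11^×. Compute digits iteratively via a_i = x_i mod 11, x_{i+1} = (x_i − a_i)/11, with x_0 = x:
  x_0 = 16/7;  a_0 = 7;  x_1 = (x_0 − 7)/11 = -3/7
  x_1 = -3/7;  a_1 = 9;  x_2 = (x_1 − 9)/11 = -6/7
  x_2 = -6/7;  a_2 = 7;  x_3 = (x_2 − 7)/11 = -5/7
  x_3 = -5/7;  a_3 = 4;  x_4 = (x_3 − 4)/11 = -3/7
  x_4 = -3/7;  a_4 = 9;  x_5 = (x_4 − 9)/11 = -6/7
  x_5 = -6/7;  a_5 = 7;  x_6 = (x_5 − 7)/11 = -5/7
Digits: (7, 9, 7, 4, 9, 7).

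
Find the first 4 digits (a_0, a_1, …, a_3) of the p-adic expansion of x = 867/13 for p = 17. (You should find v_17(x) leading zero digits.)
(a_0, …, a_3) = (0, 0, 12, 15)

v_17(867/13) = 2, so a_0 = ... = a_1 = 0. Factor out: x = 17^2 · u with u = 3/13 a unit in ℤ_17. Expand u iteratively via a_{v+i} = u_i mod 17, u_{i+1} = (u_i − a_{v+i})/17:
  u_0 = 3/13;  a_2 = 12;  u_1 = (u_0 − 12)/17 = -9/13
  u_1 = -9/13;  a_3 = 15;  u_2 = (u_1 − 15)/17 = -12/13
Digits: (0, 0, 12, 15).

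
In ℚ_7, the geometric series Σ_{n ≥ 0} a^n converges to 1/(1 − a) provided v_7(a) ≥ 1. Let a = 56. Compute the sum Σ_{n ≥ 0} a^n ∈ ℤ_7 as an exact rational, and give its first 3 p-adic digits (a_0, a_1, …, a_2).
Σ a^n = 1/(1 − a) = -1/55;  first 3 digits = (1, 1, 2)

v_7(a) = 1 ≥ 1, so the series converges in ℤ_7 to 1/(1 − a) = 1/(1 − 56) = -1/55. Expand this rational in ℤ_7: compute digits iteratively via d_i = x_i mod 7, x_{i+1} = (x_i − d_i)/7. The first 3 digits are (1, 1, 2).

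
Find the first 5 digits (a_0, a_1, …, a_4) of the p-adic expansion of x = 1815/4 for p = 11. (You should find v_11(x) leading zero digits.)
(a_0, …, a_4) = (0, 0, 1, 3, 8)

v_11(1815/4) = 2, so a_0 = ... = a_1 = 0. Factor out: x = 11^2 · u with u = 15/4 a unit in ℤ_11. Expand u iteratively via a_{v+i} = u_i mod 11, u_{i+1} = (u_i − a_{v+i})/11:
  u_0 = 15/4;  a_2 = 1;  u_1 = (u_0 − 1)/11 = 1/4
  u_1 = 1/4;  a_3 = 3;  u_2 = (u_1 − 3)/11 = -1/4
  u_2 = -1/4;  a_4 = 8;  u_3 = (u_2 − 8)/11 = -3/4
Digits: (0, 0, 1, 3, 8).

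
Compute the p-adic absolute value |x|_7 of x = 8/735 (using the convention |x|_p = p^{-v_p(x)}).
|8/735|_7 = 49

Step 1 — compute v_7(x) by factoring powers of 7 out of the numerator and denominator: v_7(8/735) = -2. Step 2 — apply |x|_p = p^{-v_p(x)} = 7^{2} = 49.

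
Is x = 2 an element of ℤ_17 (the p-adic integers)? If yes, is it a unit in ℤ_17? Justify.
x ∈ ℤ_17^× (unit); v_17(x) = 0

ℤ_17 = {x ∈ ℚ_17 : v_17(x) ≥ 0} and ℤ_17^× = {x ∈ ℤ_17 : v_17(x) = 0}. Here v_17(2) = v_17(num) − v_17(den) = 0; compare against these criteria.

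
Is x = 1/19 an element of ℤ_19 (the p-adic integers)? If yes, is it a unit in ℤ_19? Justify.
x ∉ ℤ_19 (v_19(x) = -1 < 0)

ℤ_19 = {x ∈ ℚ_19 : v_19(x) ≥ 0} and ℤ_19^× = {x ∈ ℤ_19 : v_19(x) = 0}. Here v_19(1/19) = v_19(num) − v_19(den) = -1; compare against these criteria.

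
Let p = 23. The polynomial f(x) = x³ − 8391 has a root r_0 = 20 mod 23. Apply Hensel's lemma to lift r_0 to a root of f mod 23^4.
r_3 = 35164 (mod 279841)

Hensel: r_{i+1} = r_i − f(r_i)/f′(r_i) mod 23^{i+2}, where f′(x) = 3x². Iterate:
  r_0 = 20 (mod 23)
  r_1 = 250 (mod 529)
  r_2 = 10830 (mod 12167)
  r_3 = 35164 (mod 279841)
Final: r = 35164 with f(r) ≡ 0 mod 23^4.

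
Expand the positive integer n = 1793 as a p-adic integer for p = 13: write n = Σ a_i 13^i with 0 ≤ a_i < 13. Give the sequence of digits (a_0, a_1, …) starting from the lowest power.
(a_0, a_1, …) = (12, 7, 10)

Repeated division by 13 gives the digits low-to-high: 1793 = 12 + 7·13^1 + 10·13^2. Digit sequence: (12, 7, 10).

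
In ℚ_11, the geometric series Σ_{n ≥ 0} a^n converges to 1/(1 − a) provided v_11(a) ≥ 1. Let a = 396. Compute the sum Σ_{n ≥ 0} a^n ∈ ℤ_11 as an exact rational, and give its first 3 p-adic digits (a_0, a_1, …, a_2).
Σ a^n = 1/(1 − a) = -1/395;  first 3 digits = (1, 3, 1)

v_11(a) = 1 ≥ 1, so the series converges in ℤ_11 to 1/(1 − a) = 1/(1 − 396) = -1/395. Expand this rational in ℤ_11: compute digits iteratively via d_i = x_i mod 11, x_{i+1} = (x_i − d_i)/11. The first 3 digits are (1, 3, 1).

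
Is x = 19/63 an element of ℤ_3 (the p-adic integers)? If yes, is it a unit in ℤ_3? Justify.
x ∉ ℤ_3 (v_3(x) = -2 < 0)

ℤ_3 = {x ∈ ℚ_3 : v_3(x) ≥ 0} and ℤ_3^× = {x ∈ ℤ_3 : v_3(x) = 0}. Here v_3(19/63) = v_3(num) − v_3(den) = -2; compare against these criteria.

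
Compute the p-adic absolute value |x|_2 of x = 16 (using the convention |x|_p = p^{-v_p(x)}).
|16|_2 = 1/16

Step 1 — compute v_2(x) by factoring powers of 2 out of the numerator and denominator: v_2(16) = 4. Step 2 — apply |x|_p = p^{-v_p(x)} = 2^{-4} = 1/16.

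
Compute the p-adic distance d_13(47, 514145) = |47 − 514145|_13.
d_13(47, 514145) = 1/28561

Step 1 — x − y = 47 − 514145 = -514098. Step 2 — v_13(-514098) = 4 (factor: -514098 = −(13^4 · 18); the sign does not affect v_p). Step 3 — |x − y|_13 = 13^{-4} = 1/28561.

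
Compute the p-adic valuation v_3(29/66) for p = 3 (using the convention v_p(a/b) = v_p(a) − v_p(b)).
v_3(29/66) = -1

Factor powers of 3 from the numerator and denominator of the reduced fraction: 29 = 3^0 · 29 and 66 = 3^1 · 22. Apply v_p(a/b) = v_p(a) − v_p(b): v_3(29/66) = 0 − 1 = -1.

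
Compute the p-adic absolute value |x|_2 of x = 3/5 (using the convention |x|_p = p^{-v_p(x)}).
|3/5|_2 = 1

Step 1 — compute v_2(x) by factoring powers of 2 out of the numerator and denominator: v_2(3/5) = 0. Step 2 — apply |x|_p = p^{-v_p(x)} = 2^{0} = 1.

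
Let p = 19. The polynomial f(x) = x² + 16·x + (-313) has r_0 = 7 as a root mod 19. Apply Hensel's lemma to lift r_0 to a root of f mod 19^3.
r_2 = 2515 (mod 6859)

Hensel: r_{i+1} = r_i − f(r_i)·(f′(r_i))^{-1} mod 19^{i+2}, f′(x) = 2x + 16. Iterate:
  r_0 = 7 (mod 19)
  r_1 = 349 (mod 361)
  r_2 = 2515 (mod 6859)
Final: r = 2515 satisfies f(r) ≡ 0 mod 19^3.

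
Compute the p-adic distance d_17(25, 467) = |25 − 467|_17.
d_17(25, 467) = 1/17

Step 1 — x − y = 25 − 467 = -442. Step 2 — v_17(-442) = 1 (factor: -442 = −(17^1 · 26); the sign does not affect v_p). Step 3 — |x − y|_17 = 17^{-1} = 1/17.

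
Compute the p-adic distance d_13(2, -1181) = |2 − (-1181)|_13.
d_13(2, -1181) = 1/169

Step 1 — x − y = 2 − (-1181) = 1183. Step 2 — v_13(1183) = 2 (factor: 1183 = (13^2 · 7); the sign does not affect v_p). Step 3 — |x − y|_13 = 13^{-2} = 1/169.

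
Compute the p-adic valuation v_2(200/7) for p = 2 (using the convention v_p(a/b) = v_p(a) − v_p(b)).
v_2(200/7) = 3

Factor powers of 2 from the numerator and denominator of the reduced fraction: 200 = 2^3 · 25 and 7 = 2^0 · 7. Apply v_p(a/b) = v_p(a) − v_p(b): v_2(200/7) = 3 − 0 = 3.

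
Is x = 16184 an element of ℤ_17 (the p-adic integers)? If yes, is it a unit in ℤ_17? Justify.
x ∈ ℤ_17 but not a unit; v_17(x) = 2 > 0

ℤ_17 = {x ∈ ℚ_17 : v_17(x) ≥ 0} and ℤ_17^× = {x ∈ ℤ_17 : v_17(x) = 0}. Here v_17(16184) = v_17(num) − v_17(den) = 2; compare against these criteria.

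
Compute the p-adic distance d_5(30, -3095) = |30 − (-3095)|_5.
d_5(30, -3095) = 1/3125

Step 1 — x − y = 30 − (-3095) = 3125. Step 2 — v_5(3125) = 5 (factor: 3125 = (5^5 · 1); the sign does not affect v_p). Step 3 — |x − y|_5 = 5^{-5} = 1/3125.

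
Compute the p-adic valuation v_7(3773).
v_7(3773) = 3

v_7(n) is the largest exponent k such that 7^k divides n. Factor out: 3773 = 7^3 · 11. (Sign doesn't affect v_p.) So v_7(3773) = 3.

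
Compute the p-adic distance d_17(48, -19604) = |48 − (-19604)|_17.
d_17(48, -19604) = 1/4913

Step 1 — x − y = 48 − (-19604) = 19652. Step 2 — v_17(19652) = 3 (factor: 19652 = (17^3 · 4); the sign does not affect v_p). Step 3 — |x − y|_17 = 17^{-3} = 1/4913.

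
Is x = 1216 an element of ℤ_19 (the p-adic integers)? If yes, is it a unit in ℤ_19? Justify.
x ∈ ℤ_19 but not a unit; v_19(x) = 1 > 0

ℤ_19 = {x ∈ ℚ_19 : v_19(x) ≥ 0} and ℤ_19^× = {x ∈ ℤ_19 : v_19(x) = 0}. Here v_19(1216) = v_19(num) − v_19(den) = 1; compare against these criteria.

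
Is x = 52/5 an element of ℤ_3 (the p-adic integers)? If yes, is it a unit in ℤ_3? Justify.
x ∈ ℤ_3^× (unit); v_3(x) = 0

ℤ_3 = {x ∈ ℚ_3 : v_3(x) ≥ 0} and ℤ_3^× = {x ∈ ℤ_3 : v_3(x) = 0}. Here v_3(52/5) = v_3(num) − v_3(den) = 0; compare against these criteria.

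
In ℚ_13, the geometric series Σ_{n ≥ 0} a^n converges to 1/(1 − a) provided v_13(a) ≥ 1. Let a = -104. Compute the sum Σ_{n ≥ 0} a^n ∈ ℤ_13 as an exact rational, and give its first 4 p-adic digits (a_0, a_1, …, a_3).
Σ a^n = 1/(1 − a) = 1/105;  first 4 digits = (1, 5, 11, 12)

v_13(a) = 1 ≥ 1, so the series converges in ℤ_13 to 1/(1 − a) = 1/(1 − (-104)) = 1/105. Expand this rational in ℤ_13: compute digits iteratively via d_i = x_i mod 13, x_{i+1} = (x_i − d_i)/13. The first 4 digits are (1, 5, 11, 12).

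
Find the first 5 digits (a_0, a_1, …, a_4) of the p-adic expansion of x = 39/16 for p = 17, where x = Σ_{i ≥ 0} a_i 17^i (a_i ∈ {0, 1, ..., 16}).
(a_0, …, a_4) = (12, 9, 9, 9, 9)

v_17(39/16) = 0 (numerator and denominator both coprime to 17), so x ∈ ℤ_17^×. Compute digits iteratively via a_i = x_i mod 17, x_{i+1} = (x_i − a_i)/17, with x_0 = x:
  x_0 = 39/16;  a_0 = 12;  x_1 = (x_0 − 12)/17 = -9/16
  x_1 = -9/16;  a_1 = 9;  x_2 = (x_1 − 9)/17 = -9/16
  x_2 = -9/16;  a_2 = 9;  x_3 = (x_2 − 9)/17 = -9/16
  x_3 = -9/16;  a_3 = 9;  x_4 = (x_3 − 9)/17 = -9/16
  x_4 = -9/16;  a_4 = 9;  x_5 = (x_4 − 9)/17 = -9/16
Digits: (12, 9, 9, 9, 9).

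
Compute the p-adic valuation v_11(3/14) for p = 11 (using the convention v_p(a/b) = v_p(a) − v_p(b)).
v_11(3/14) = 0

Factor powers of 11 from the numerator and denominator of the reduced fraction: 3 = 11^0 · 3 and 14 = 11^0 · 14. Apply v_p(a/b) = v_p(a) − v_p(b): v_11(3/14) = 0 − 0 = 0.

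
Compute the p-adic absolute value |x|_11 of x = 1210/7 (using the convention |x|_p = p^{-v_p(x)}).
|1210/7|_11 = 1/121

Step 1 — compute v_11(x) by factoring powers of 11 out of the numerator and denominator: v_11(1210/7) = 2. Step 2 — apply |x|_p = p^{-v_p(x)} = 11^{-2} = 1/121.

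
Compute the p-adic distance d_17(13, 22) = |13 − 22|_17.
d_17(13, 22) = 1

Step 1 — x − y = 13 − 22 = -9. Step 2 — v_17(-9) = 0 (factor: -9 = −(17^0 · 9); the sign does not affect v_p). Step 3 — |x − y|_17 = 17^{0} = 1.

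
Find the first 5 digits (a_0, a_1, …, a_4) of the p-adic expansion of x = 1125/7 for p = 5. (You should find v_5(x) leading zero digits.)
(a_0, …, a_4) = (0, 0, 0, 2, 2)

v_5(1125/7) = 3, so a_0 = ... = a_2 = 0. Factor out: x = 5^3 · u with u = 9/7 a unit in ℤ_5. Expand u iteratively via a_{v+i} = u_i mod 5, u_{i+1} = (u_i − a_{v+i})/5:
  u_0 = 9/7;  a_3 = 2;  u_1 = (u_0 − 2)/5 = -1/7
  u_1 = -1/7;  a_4 = 2;  u_2 = (u_1 − 2)/5 = -3/7
Digits: (0, 0, 0, 2, 2).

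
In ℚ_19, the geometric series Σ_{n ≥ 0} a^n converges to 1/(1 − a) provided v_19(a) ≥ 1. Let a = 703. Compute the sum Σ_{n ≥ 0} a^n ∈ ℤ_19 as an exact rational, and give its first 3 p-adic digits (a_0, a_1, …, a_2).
Σ a^n = 1/(1 − a) = -1/702;  first 3 digits = (1, 18, 2)

v_19(a) = 1 ≥ 1, so the series converges in ℤ_19 to 1/(1 − a) = 1/(1 − 703) = -1/702. Expand this rational in ℤ_19: compute digits iteratively via d_i = x_i mod 19, x_{i+1} = (x_i − d_i)/19. The first 3 digits are (1, 18, 2).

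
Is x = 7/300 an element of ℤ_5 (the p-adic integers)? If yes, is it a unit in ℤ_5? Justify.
x ∉ ℤ_5 (v_5(x) = -2 < 0)

ℤ_5 = {x ∈ ℚ_5 : v_5(x) ≥ 0} and ℤ_5^× = {x ∈ ℤ_5 : v_5(x) = 0}. Here v_5(7/300) = v_5(num) − v_5(den) = -2; compare against these criteria.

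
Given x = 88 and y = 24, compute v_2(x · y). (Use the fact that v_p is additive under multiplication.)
v_2(2112) = 6

v_p(x) = 3 (factor: 88 = 2^3 · 11); v_p(y) = 3 (factor: 24 = 2^3 · 3). Additivity: v_p(xy) = v_p(x) + v_p(y) = 3 + 3 = 6. (Direct check: xy = 2112 = 2^6 · (33).)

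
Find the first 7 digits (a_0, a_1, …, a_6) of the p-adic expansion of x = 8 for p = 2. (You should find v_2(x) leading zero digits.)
(a_0, …, a_6) = (0, 0, 0, 1, 0, 0, 0)

v_2(8) = 3, so a_0 = ... = a_2 = 0. Factor out: x = 2^3 · u with u = 1 a unit in ℤ_2. Expand u iteratively via a_{v+i} = u_i mod 2, u_{i+1} = (u_i − a_{v+i})/2:
  u_0 = 1;  a_3 = 1;  u_1 = (u_0 − 1)/2 = 0
  u_1 = 0;  a_4 = 0;  u_2 = (u_1 − 0)/2 = 0
  u_2 = 0;  a_5 = 0;  u_3 = (u_2 − 0)/2 = 0
  u_3 = 0;  a_6 = 0;  u_4 = (u_3 − 0)/2 = 0
Digits: (0, 0, 0, 1, 0, 0, 0).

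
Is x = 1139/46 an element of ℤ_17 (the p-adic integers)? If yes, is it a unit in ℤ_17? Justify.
x ∈ ℤ_17 but not a unit; v_17(x) = 1 > 0

ℤ_17 = {x ∈ ℚ_17 : v_17(x) ≥ 0} and ℤ_17^× = {x ∈ ℤ_17 : v_17(x) = 0}. Here v_17(1139/46) = v_17(num) − v_17(den) = 1; compare against these criteria.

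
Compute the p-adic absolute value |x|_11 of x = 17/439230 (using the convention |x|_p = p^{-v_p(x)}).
|17/439230|_11 = 14641

Step 1 — compute v_11(x) by factoring powers of 11 out of the numerator and denominator: v_11(17/439230) = -4. Step 2 — apply |x|_p = p^{-v_p(x)} = 11^{4} = 14641.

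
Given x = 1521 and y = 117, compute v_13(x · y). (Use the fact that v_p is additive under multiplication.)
v_13(177957) = 3

v_p(x) = 2 (factor: 1521 = 13^2 · 9); v_p(y) = 1 (factor: 117 = 13^1 · 9). Additivity: v_p(xy) = v_p(x) + v_p(y) = 2 + 1 = 3. (Direct check: xy = 177957 = 13^3 · (81).)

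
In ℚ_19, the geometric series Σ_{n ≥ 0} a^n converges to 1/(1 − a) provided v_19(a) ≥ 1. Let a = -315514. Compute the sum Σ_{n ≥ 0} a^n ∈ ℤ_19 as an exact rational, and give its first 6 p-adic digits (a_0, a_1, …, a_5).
Σ a^n = 1/(1 − a) = 1/315515;  first 6 digits = (1, 0, 0, 11, 16, 18)

v_19(a) = 3 ≥ 1, so the series converges in ℤ_19 to 1/(1 − a) = 1/(1 − (-315514)) = 1/315515. Expand this rational in ℤ_19: compute digits iteratively via d_i = x_i mod 19, x_{i+1} = (x_i − d_i)/19. The first 6 digits are (1, 0, 0, 11, 16, 18).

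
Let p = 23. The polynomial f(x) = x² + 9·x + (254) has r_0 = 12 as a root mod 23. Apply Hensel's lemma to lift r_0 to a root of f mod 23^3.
r_2 = 9166 (mod 12167)

Hensel: r_{i+1} = r_i − f(r_i)·(f′(r_i))^{-1} mod 23^{i+2}, f′(x) = 2x + 9. Iterate:
  r_0 = 12 (mod 23)
  r_1 = 173 (mod 529)
  r_2 = 9166 (mod 12167)
Final: r = 9166 satisfies f(r) ≡ 0 mod 23^3.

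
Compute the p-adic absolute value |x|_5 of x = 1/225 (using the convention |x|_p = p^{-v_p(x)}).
|1/225|_5 = 25

Step 1 — compute v_5(x) by factoring powers of 5 out of the numerator and denominator: v_5(1/225) = -2. Step 2 — apply |x|_p = p^{-v_p(x)} = 5^{2} = 25.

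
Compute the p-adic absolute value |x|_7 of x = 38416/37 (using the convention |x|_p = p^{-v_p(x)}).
|38416/37|_7 = 1/2401

Step 1 — compute v_7(x) by factoring powers of 7 out of the numerator and denominator: v_7(38416/37) = 4. Step 2 — apply |x|_p = p^{-v_p(x)} = 7^{-4} = 1/2401.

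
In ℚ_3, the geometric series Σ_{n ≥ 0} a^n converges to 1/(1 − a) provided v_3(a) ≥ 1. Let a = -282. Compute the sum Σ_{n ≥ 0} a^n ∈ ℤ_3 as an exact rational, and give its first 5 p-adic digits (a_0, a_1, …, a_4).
Σ a^n = 1/(1 − a) = 1/283;  first 5 digits = (1, 2, 2, 2, 0)

v_3(a) = 1 ≥ 1, so the series converges in ℤ_3 to 1/(1 − a) = 1/(1 − (-282)) = 1/283. Expand this rational in ℤ_3: compute digits iteratively via d_i = x_i mod 3, x_{i+1} = (x_i − d_i)/3. The first 5 digits are (1, 2, 2, 2, 0).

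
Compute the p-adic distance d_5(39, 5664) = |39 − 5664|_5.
d_5(39, 5664) = 1/625

Step 1 — x − y = 39 − 5664 = -5625. Step 2 — v_5(-5625) = 4 (factor: -5625 = −(5^4 · 9); the sign does not affect v_p). Step 3 — |x − y|_5 = 5^{-4} = 1/625.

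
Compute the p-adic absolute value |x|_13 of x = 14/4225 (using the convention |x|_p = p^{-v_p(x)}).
|14/4225|_13 = 169

Step 1 — compute v_13(x) by factoring powers of 13 out of the numerator and denominator: v_13(14/4225) = -2. Step 2 — apply |x|_p = p^{-v_p(x)} = 13^{2} = 169.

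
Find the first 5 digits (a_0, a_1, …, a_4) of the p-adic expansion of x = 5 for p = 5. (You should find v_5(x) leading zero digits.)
(a_0, …, a_4) = (0, 1, 0, 0, 0)

v_5(5) = 1, so a_0 = ... = a_0 = 0. Factor out: x = 5^1 · u with u = 1 a unit in ℤ_5. Expand u iteratively via a_{v+i} = u_i mod 5, u_{i+1} = (u_i − a_{v+i})/5:
  u_0 = 1;  a_1 = 1;  u_1 = (u_0 − 1)/5 = 0
  u_1 = 0;  a_2 = 0;  u_2 = (u_1 − 0)/5 = 0
  u_2 = 0;  a_3 = 0;  u_3 = (u_2 − 0)/5 = 0
  u_3 = 0;  a_4 = 0;  u_4 = (u_3 − 0)/5 = 0
Digits: (0, 1, 0, 0, 0).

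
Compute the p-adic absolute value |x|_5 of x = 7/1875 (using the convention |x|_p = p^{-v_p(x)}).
|7/1875|_5 = 625

Step 1 — compute v_5(x) by factoring powers of 5 out of the numerator and denominator: v_5(7/1875) = -4. Step 2 — apply |x|_p = p^{-v_p(x)} = 5^{4} = 625.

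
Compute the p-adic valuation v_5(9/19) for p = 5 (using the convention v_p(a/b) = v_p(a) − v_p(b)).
v_5(9/19) = 0

Factor powers of 5 from the numerator and denominator of the reduced fraction: 9 = 5^0 · 9 and 19 = 5^0 · 19. Apply v_p(a/b) = v_p(a) − v_p(b): v_5(9/19) = 0 − 0 = 0.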